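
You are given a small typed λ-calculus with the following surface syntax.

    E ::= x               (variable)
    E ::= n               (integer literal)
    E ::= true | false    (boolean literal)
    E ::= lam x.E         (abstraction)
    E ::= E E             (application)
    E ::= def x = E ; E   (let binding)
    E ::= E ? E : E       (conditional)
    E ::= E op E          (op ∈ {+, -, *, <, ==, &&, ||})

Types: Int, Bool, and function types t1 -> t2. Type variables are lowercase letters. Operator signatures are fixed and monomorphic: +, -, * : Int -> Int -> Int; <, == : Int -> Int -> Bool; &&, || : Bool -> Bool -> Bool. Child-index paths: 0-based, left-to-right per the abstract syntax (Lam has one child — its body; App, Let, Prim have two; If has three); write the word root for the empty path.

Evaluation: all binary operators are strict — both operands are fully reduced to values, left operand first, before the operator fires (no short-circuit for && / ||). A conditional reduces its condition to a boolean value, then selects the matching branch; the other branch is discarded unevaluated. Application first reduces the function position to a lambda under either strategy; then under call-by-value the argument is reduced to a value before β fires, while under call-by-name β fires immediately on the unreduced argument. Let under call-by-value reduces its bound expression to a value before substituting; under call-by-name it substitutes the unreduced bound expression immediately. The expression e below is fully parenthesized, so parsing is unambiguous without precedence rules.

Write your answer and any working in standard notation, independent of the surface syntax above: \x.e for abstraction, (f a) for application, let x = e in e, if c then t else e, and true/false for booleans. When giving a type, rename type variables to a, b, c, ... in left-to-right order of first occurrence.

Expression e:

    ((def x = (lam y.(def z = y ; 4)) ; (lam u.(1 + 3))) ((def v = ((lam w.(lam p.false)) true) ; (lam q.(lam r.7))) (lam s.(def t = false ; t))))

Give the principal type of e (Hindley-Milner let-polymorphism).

Derivation:
y : a
let z : a
\y._ : a -> Int
let x : forall. a -> Int
  unify Int ~ Int
  unify Int ~ Int
\u._ : b -> Int
\p._ : d -> Bool
\w._ : c -> d -> Bool
  unify c -> d -> Bool ~ Bool -> e
  unify c ~ Bool
  unify d -> Bool ~ e
_ _ : d -> Bool
let v : forall. d -> Bool
\r._ : g -> Int
\q._ : f -> g -> Int
let t : Bool
t : Bool
\s._ : h -> Bool
  unify f -> g -> Int ~ (h -> Bool) -> i
  unify f ~ h -> Bool
  unify g -> Int ~ i
_ _ : g -> Int
  unify b -> Int ~ (g -> Int) -> j
  unify b ~ g -> Int
  unify Int ~ j
_ _ : Int

Answer: Int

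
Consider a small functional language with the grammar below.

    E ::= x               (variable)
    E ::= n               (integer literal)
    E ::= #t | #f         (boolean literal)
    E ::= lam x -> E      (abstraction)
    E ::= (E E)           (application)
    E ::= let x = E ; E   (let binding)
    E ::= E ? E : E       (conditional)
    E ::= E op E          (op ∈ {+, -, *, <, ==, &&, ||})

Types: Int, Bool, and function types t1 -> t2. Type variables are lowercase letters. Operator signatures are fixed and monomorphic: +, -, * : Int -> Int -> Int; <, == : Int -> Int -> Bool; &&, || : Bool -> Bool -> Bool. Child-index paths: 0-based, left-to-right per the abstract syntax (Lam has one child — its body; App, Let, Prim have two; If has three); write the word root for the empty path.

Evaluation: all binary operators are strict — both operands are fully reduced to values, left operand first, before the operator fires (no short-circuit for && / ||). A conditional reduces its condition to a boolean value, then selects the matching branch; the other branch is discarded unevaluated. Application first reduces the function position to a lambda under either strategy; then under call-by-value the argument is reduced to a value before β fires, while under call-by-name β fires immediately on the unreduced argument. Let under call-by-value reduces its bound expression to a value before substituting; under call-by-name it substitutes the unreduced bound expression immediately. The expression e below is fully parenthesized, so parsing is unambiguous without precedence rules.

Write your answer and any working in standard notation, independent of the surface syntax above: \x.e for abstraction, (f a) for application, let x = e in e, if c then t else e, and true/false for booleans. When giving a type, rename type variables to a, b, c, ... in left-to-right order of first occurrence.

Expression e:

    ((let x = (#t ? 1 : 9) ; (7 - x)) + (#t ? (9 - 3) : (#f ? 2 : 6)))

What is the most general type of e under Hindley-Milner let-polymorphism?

Trace:
  unify Bool ~ Bool
  unify Int ~ Int
let x : Int
  unify Int ~ Int
x : Int
  unify Int ~ Int
  unify Int ~ Int
  unify Bool ~ Bool
  unify Int ~ Int
  unify Int ~ Int
  unify Bool ~ Bool
  unify Int ~ Int
  unify Int ~ Int
  unify Int ~ Int

Answer: Int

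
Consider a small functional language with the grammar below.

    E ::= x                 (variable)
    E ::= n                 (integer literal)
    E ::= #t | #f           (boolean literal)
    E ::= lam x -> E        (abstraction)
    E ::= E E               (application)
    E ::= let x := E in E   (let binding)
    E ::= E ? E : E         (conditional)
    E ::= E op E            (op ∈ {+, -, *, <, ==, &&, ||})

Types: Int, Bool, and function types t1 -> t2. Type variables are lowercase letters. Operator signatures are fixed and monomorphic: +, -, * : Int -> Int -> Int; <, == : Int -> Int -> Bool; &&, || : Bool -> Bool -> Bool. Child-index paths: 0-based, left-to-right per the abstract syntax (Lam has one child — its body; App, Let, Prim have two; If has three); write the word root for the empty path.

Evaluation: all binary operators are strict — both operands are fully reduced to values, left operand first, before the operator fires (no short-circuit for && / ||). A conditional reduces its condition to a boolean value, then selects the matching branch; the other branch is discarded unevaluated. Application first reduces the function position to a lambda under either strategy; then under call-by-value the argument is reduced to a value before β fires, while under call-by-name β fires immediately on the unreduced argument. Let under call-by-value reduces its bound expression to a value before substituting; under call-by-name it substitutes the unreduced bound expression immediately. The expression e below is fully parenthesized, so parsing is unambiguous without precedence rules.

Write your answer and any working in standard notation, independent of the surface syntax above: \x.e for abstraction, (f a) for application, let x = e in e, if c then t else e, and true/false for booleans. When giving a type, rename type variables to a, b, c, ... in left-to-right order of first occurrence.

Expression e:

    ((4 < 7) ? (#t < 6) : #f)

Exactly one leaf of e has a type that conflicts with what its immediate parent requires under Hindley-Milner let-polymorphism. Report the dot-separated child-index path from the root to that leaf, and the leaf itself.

Answer: 1.0 : true

Derivation:
  unify Int ~ Int
  unify Int ~ Int
  unify Bool ~ Bool
  unify Bool ~ Int
  FAIL: mismatch Bool ~ Int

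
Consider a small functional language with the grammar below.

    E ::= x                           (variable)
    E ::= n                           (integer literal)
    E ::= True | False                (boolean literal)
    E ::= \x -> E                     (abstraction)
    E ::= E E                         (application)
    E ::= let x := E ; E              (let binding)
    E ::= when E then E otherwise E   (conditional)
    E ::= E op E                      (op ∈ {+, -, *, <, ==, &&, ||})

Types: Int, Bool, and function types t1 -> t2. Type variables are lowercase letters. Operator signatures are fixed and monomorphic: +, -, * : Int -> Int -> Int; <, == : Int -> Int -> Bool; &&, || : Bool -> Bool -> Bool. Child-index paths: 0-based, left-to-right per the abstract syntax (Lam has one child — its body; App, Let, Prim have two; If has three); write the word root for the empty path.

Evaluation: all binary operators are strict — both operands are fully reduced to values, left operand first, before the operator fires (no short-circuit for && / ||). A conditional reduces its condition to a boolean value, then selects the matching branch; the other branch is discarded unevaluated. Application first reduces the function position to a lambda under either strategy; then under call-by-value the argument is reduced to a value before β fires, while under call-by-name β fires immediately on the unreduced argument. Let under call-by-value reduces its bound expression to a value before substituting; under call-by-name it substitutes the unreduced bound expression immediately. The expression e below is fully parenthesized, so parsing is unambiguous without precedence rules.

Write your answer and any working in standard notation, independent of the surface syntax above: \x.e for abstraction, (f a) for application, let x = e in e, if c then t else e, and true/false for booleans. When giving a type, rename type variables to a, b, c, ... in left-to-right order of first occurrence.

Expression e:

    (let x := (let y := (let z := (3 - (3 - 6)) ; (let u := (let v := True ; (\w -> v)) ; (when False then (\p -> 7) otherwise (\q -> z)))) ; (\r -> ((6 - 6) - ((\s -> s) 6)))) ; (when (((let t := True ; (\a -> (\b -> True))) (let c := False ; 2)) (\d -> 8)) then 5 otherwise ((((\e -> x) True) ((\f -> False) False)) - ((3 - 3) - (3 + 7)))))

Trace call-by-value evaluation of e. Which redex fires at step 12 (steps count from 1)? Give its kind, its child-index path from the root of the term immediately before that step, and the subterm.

Answer: beta at 0 : ((\b.true) (\d.8))

Derivation:
step 0: (let x = (let y = (let z = (3 - (3 - 6)) in (let u = (let v = true in (\w.v)) in (if false then (\p.7) else (\q.z)))) in (\r.((6 - 6) - ((\s.s) 6)))) in (if (((let t = true in (\a.(\b.true))) (let c = false in 2)) (\d.8)) then 5 else ((((\e.x) true) ((\f.false) false)) - ((3 - 3) - (3 + 7)))))
step 1: [delta@0.0.0.1] (let x = (let y = (let z = (3 - -3) in (let u = (let v = true in (\w.v)) in (if false then (\p.7) else (\q.z)))) in (\r.((6 - 6) - ((\s.s) 6)))) in (if (((let t = true in (\a.(\b.true))) (let c = false in 2)) (\d.8)) then 5 else ((((\e.x) true) ((\f.false) false)) - ((3 - 3) - (3 + 7)))))
step 2: [delta@0.0.0] (let x = (let y = (let z = 6 in (let u = (let v = true in (\w.v)) in (if false then (\p.7) else (\q.z)))) in (\r.((6 - 6) - ((\s.s) 6)))) in (if (((let t = true in (\a.(\b.true))) (let c = false in 2)) (\d.8)) then 5 else ((((\e.x) true) ((\f.false) false)) - ((3 - 3) - (3 + 7)))))
step 3: [let@0.0] (let x = (let y = (let u = (let v = true in (\w.v)) in (if false then (\p.7) else (\q.6))) in (\r.((6 - 6) - ((\s.s) 6)))) in (if (((let t = true in (\a.(\b.true))) (let c = false in 2)) (\d.8)) then 5 else ((((\e.x) true) ((\f.false) false)) - ((3 - 3) - (3 + 7)))))
step 4: [let@0.0.0] (let x = (let y = (let u = (\w.true) in (if false then (\p.7) else (\q.6))) in (\r.((6 - 6) - ((\s.s) 6)))) in (if (((let t = true in (\a.(\b.true))) (let c = false in 2)) (\d.8)) then 5 else ((((\e.x) true) ((\f.false) false)) - ((3 - 3) - (3 + 7)))))
step 5: [let@0.0] (let x = (let y = (if false then (\p.7) else (\q.6)) in (\r.((6 - 6) - ((\s.s) 6)))) in (if (((let t = true in (\a.(\b.true))) (let c = false in 2)) (\d.8)) then 5 else ((((\e.x) true) ((\f.false) false)) - ((3 - 3) - (3 + 7)))))
step 6: [if@0.0] (let x = (let y = (\q.6) in (\r.((6 - 6) - ((\s.s) 6)))) in (if (((let t = true in (\a.(\b.true))) (let c = false in 2)) (\d.8)) then 5 else ((((\e.x) true) ((\f.false) false)) - ((3 - 3) - (3 + 7)))))
step 7: [let@0] (let x = (\r.((6 - 6) - ((\s.s) 6))) in (if (((let t = true in (\a.(\b.true))) (let c = false in 2)) (\d.8)) then 5 else ((((\e.x) true) ((\f.false) false)) - ((3 - 3) - (3 + 7)))))
step 8: [let@root] (if (((let t = true in (\a.(\b.true))) (let c = false in 2)) (\d.8)) then 5 else ((((\e.(\r.((6 - 6) - ((\s.s) 6)))) true) ((\f.false) false)) - ((3 - 3) - (3 + 7))))
step 9: [let@0.0.0] (if (((\a.(\b.true)) (let c = false in 2)) (\d.8)) then 5 else ((((\e.(\r.((6 - 6) - ((\s.s) 6)))) true) ((\f.false) false)) - ((3 - 3) - (3 + 7))))
step 10: [let@0.0.1] (if (((\a.(\b.true)) 2) (\d.8)) then 5 else ((((\e.(\r.((6 - 6) - ((\s.s) 6)))) true) ((\f.false) false)) - ((3 - 3) - (3 + 7))))
step 11: [beta@0.0] (if ((\b.true) (\d.8)) then 5 else ((((\e.(\r.((6 - 6) - ((\s.s) 6)))) true) ((\f.false) false)) - ((3 - 3) - (3 + 7))))
step 12: [beta@0] (if true then 5 else ((((\e.(\r.((6 - 6) - ((\s.s) 6)))) true) ((\f.false) false)) - ((3 - 3) - (3 + 7))))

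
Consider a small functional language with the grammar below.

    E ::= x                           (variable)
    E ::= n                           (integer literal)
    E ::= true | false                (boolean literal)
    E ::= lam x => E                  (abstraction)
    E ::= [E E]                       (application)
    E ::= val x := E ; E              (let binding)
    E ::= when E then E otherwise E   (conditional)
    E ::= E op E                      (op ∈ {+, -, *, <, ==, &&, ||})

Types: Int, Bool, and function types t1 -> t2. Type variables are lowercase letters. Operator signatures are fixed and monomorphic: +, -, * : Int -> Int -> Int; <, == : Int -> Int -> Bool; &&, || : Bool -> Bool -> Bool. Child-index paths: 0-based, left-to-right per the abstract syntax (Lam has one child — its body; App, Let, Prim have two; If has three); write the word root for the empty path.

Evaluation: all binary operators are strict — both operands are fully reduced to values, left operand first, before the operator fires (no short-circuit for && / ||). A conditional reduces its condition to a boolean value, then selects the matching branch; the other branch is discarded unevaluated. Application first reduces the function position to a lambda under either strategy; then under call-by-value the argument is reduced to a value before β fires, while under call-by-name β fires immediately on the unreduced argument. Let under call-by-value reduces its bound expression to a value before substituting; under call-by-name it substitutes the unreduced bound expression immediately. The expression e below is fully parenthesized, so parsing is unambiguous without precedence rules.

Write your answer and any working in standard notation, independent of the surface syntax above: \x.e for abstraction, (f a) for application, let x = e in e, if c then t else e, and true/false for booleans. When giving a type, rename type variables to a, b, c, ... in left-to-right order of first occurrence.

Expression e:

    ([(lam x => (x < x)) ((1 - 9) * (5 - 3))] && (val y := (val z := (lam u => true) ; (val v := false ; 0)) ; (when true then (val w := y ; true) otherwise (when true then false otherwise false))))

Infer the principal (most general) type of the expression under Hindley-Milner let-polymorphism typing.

Answer: Bool

Working:
x : a
  unify a ~ Int
x : Int
  unify Int ~ Int
\x._ : Int -> Bool
  unify Int ~ Int
  unify Int ~ Int
  unify Int ~ Int
  unify Int ~ Int
  unify Int ~ Int
  unify Int ~ Int
  unify Int -> Bool ~ Int -> b
  unify Int ~ Int
  unify Bool ~ b
_ _ : Bool
  unify Bool ~ Bool
\u._ : c -> Bool
let z : forall. c -> Bool
let v : Bool
let y : Int
  unify Bool ~ Bool
y : Int
let w : Int
  unify Bool ~ Bool
  unify Bool ~ Bool
  unify Bool ~ Bool
  unify Bool ~ Bool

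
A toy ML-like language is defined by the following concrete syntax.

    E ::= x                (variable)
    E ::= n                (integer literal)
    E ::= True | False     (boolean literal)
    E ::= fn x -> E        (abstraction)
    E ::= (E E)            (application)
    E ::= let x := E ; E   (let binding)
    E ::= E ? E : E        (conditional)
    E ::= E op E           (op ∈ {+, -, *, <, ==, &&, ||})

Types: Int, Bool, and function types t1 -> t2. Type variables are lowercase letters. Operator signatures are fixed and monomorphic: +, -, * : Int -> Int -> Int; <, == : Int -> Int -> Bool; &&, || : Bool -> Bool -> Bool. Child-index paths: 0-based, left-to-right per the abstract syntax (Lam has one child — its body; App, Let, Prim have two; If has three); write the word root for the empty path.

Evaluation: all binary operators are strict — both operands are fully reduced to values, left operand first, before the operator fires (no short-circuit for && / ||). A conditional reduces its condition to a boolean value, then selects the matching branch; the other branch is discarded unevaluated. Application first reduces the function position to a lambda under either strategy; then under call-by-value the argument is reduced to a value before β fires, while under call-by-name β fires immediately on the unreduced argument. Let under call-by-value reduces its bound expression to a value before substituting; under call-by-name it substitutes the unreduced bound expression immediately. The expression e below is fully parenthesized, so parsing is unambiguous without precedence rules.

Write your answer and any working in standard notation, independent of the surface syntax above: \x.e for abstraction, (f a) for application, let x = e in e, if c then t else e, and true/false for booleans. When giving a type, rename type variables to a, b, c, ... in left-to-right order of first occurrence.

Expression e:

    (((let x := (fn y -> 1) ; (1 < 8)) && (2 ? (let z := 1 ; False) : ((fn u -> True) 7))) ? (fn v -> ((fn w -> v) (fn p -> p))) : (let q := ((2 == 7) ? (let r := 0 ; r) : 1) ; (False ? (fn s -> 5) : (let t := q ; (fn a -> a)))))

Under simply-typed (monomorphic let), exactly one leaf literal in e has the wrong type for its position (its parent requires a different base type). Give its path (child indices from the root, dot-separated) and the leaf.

Answer: 0.1.0 : 2

Derivation:
\y._ : a -> Int
let x : a -> Int
  unify Int ~ Int
  unify Int ~ Int
  unify Bool ~ Bool
  unify Int ~ Bool
  FAIL: mismatch Int ~ Bool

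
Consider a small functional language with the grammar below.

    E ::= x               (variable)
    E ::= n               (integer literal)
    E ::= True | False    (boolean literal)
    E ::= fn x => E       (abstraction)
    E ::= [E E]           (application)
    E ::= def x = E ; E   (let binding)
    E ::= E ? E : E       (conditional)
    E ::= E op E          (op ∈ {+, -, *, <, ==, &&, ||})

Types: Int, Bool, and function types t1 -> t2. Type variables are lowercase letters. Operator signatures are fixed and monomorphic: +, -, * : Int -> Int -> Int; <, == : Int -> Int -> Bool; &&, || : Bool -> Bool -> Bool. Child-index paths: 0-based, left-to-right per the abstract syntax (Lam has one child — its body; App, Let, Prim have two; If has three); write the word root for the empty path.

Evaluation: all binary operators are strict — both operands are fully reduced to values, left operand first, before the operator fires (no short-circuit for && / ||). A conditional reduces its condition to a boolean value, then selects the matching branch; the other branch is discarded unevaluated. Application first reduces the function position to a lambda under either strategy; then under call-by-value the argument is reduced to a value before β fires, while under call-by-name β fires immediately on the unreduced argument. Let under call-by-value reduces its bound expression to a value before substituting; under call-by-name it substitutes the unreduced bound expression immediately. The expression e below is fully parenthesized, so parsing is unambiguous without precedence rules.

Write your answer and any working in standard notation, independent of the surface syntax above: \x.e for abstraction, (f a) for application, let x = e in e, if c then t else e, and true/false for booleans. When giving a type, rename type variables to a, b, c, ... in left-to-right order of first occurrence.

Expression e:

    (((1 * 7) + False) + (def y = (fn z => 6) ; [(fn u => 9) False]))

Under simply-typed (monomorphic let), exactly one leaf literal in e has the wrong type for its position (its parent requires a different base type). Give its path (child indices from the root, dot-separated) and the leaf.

Answer: 0.1 : false

Trace:
  unify Int ~ Int
  unify Int ~ Int
  unify Int ~ Int
  unify Bool ~ Int
  FAIL: mismatch Bool ~ Int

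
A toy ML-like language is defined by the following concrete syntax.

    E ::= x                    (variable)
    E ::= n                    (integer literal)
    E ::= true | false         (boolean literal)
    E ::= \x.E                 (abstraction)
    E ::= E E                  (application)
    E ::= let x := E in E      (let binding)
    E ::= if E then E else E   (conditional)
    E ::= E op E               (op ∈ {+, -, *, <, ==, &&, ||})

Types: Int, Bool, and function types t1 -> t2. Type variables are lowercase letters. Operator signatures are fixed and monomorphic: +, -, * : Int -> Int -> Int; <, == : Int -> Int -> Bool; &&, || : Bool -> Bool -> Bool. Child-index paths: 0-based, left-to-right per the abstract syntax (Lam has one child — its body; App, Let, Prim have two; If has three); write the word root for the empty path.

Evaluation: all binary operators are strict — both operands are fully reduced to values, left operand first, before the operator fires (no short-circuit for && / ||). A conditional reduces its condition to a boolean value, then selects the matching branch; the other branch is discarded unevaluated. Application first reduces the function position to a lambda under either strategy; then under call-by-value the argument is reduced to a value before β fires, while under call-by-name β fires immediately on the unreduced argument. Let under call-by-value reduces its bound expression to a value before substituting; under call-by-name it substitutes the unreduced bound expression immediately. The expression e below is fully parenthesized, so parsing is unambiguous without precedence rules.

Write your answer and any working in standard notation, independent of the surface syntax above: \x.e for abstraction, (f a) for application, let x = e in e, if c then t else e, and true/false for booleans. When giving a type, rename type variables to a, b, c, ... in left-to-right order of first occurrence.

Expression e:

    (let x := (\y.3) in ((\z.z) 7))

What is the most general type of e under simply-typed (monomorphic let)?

Derivation:
\y._ : a -> Int
let x : a -> Int
z : b
\z._ : b -> b
  unify b -> b ~ Int -> c
  unify b ~ Int
  unify Int ~ c
_ _ : Int

Answer: Int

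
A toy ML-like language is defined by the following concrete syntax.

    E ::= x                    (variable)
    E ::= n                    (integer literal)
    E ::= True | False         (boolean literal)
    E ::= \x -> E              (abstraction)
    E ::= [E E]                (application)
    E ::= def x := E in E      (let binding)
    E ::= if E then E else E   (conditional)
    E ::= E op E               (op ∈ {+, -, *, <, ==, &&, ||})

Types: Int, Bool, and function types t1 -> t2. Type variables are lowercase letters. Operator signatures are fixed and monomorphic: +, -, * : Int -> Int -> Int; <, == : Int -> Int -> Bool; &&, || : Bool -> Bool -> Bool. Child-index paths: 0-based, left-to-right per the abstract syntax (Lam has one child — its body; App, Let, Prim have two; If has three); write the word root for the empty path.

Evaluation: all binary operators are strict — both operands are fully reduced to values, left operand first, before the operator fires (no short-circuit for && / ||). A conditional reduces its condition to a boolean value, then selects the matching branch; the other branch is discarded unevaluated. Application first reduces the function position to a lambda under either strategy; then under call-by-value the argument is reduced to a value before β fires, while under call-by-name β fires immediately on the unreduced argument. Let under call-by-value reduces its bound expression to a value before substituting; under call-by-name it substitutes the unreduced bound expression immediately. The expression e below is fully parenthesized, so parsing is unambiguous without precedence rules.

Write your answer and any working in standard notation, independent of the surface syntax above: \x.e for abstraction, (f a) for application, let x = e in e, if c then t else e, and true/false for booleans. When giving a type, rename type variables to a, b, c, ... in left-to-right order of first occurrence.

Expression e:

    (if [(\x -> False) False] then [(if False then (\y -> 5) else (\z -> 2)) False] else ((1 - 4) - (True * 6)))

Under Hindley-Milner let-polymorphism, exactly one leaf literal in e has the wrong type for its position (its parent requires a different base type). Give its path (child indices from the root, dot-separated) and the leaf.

Answer: 2.1.0 : true

Derivation:
\x._ : a -> Bool
  unify a -> Bool ~ Bool -> b
  unify a ~ Bool
  unify Bool ~ b
_ _ : Bool
  unify Bool ~ Bool
  unify Bool ~ Bool
\y._ : c -> Int
\z._ : d -> Int
  unify c -> Int ~ d -> Int
  unify c ~ d
  unify Int ~ Int
  unify d -> Int ~ Bool -> e
  unify d ~ Bool
  unify Int ~ e
_ _ : Int
  unify Int ~ Int
  unify Int ~ Int
  unify Int ~ Int
  unify Bool ~ Int
  FAIL: mismatch Bool ~ Int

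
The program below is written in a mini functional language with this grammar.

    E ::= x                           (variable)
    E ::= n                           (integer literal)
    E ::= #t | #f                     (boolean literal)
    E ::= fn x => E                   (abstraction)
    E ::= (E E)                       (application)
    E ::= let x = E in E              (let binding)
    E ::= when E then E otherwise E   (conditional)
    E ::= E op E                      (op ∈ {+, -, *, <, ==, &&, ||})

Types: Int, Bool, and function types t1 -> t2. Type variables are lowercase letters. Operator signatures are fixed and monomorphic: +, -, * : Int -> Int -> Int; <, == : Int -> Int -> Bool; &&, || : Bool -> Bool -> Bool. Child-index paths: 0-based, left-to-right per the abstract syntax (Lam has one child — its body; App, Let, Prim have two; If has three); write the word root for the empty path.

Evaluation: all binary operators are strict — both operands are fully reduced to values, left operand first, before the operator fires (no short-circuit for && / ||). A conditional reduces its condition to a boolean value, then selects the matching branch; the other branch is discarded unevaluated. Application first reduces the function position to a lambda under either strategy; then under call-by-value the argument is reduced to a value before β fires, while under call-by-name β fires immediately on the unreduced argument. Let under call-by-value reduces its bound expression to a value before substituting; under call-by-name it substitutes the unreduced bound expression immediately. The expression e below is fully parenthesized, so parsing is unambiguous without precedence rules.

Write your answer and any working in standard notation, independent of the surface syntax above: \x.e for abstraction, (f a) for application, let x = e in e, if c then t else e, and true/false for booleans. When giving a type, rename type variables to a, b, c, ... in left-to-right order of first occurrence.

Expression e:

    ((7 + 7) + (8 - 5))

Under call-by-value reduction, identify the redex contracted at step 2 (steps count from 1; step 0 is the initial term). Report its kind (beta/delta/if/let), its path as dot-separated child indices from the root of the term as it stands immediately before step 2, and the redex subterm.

Working:
step 0: ((7 + 7) + (8 - 5))
step 1: [delta@0] (14 + (8 - 5))
step 2: [delta@1] (14 + 3)

Answer: delta at 1 : (8 - 5)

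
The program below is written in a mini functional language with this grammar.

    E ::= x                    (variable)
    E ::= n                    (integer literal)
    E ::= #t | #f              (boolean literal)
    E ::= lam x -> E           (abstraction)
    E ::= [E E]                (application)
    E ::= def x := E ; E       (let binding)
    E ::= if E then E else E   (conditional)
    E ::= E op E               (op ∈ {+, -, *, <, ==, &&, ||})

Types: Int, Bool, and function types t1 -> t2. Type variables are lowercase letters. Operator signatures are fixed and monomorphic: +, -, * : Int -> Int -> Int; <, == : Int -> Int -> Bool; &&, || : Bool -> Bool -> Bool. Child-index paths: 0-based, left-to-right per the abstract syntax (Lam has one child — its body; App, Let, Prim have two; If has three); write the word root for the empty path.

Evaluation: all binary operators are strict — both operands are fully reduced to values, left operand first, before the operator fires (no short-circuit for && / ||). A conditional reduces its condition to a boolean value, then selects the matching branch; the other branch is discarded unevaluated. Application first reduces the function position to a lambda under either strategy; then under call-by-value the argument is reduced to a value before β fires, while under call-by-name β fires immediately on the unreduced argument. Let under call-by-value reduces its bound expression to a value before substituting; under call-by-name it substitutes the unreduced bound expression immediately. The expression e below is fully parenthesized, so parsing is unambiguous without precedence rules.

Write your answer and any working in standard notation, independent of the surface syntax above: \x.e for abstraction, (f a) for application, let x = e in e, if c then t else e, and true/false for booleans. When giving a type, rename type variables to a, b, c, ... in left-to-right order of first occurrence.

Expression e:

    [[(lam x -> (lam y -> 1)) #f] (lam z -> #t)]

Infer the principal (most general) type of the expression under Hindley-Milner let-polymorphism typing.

Answer: Int

Derivation:
\y._ : b -> Int
\x._ : a -> b -> Int
  unify a -> b -> Int ~ Bool -> c
  unify a ~ Bool
  unify b -> Int ~ c
_ _ : b -> Int
\z._ : d -> Bool
  unify b -> Int ~ (d -> Bool) -> e
  unify b ~ d -> Bool
  unify Int ~ e
_ _ : Int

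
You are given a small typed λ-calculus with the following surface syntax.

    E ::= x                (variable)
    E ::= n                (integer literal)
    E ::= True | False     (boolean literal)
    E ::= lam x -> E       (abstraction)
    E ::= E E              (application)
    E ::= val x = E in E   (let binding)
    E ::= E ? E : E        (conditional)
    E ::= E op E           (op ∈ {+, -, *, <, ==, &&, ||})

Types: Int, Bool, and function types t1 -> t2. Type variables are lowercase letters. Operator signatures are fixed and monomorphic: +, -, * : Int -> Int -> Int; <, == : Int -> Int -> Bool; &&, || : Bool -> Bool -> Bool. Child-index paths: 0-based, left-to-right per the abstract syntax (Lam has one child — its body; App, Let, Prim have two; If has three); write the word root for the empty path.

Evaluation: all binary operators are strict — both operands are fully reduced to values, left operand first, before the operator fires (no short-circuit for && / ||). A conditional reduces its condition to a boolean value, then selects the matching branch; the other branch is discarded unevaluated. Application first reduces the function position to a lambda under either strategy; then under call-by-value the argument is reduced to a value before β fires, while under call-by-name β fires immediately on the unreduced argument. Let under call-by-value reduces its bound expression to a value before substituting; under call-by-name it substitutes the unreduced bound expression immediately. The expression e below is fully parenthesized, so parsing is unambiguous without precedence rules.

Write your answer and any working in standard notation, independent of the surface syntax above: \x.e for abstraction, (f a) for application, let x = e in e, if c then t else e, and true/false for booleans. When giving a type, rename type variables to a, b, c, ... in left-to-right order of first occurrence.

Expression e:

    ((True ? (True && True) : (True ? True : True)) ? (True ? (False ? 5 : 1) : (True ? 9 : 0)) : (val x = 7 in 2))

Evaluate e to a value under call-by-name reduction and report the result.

Trace:
step 0: (if (if true then (true && true) else (if true then true else true)) then (if true then (if false then 5 else 1) else (if true then 9 else 0)) else (let x = 7 in 2))
step 1: [if@0] (if (true && true) then (if true then (if false then 5 else 1) else (if true then 9 else 0)) else (let x = 7 in 2))
step 2: [delta@0] (if true then (if true then (if false then 5 else 1) else (if true then 9 else 0)) else (let x = 7 in 2))
step 3: [if@root] (if true then (if false then 5 else 1) else (if true then 9 else 0))
step 4: [if@root] (if false then 5 else 1)
step 5: [if@root] 1

Answer: 1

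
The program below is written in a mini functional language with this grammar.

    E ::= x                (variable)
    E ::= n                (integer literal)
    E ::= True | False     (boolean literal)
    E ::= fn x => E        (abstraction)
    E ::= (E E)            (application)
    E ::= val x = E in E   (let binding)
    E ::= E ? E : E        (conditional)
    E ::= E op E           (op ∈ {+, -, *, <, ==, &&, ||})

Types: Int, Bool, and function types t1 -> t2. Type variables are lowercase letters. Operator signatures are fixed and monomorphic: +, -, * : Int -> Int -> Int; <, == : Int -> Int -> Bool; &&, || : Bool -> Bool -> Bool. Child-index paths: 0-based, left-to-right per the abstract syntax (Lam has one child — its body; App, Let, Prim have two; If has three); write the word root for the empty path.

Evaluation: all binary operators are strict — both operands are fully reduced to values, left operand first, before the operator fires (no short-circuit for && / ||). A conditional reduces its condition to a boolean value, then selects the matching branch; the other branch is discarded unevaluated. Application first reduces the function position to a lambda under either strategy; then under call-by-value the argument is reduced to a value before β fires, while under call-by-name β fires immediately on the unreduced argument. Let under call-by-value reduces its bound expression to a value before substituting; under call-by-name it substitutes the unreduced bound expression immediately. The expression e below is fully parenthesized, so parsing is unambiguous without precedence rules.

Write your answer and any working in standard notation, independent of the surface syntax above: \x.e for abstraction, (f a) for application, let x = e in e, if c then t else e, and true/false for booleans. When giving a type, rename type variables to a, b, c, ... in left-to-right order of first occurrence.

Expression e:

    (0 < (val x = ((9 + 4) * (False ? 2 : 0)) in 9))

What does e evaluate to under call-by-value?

Derivation:
step 0: (0 < (let x = ((9 + 4) * (if false then 2 else 0)) in 9))
step 1: [delta@1.0.0] (0 < (let x = (13 * (if false then 2 else 0)) in 9))
step 2: [if@1.0.1] (0 < (let x = (13 * 0) in 9))
step 3: [delta@1.0] (0 < (let x = 0 in 9))
step 4: [let@1] (0 < 9)
step 5: [delta@root] true

Answer: true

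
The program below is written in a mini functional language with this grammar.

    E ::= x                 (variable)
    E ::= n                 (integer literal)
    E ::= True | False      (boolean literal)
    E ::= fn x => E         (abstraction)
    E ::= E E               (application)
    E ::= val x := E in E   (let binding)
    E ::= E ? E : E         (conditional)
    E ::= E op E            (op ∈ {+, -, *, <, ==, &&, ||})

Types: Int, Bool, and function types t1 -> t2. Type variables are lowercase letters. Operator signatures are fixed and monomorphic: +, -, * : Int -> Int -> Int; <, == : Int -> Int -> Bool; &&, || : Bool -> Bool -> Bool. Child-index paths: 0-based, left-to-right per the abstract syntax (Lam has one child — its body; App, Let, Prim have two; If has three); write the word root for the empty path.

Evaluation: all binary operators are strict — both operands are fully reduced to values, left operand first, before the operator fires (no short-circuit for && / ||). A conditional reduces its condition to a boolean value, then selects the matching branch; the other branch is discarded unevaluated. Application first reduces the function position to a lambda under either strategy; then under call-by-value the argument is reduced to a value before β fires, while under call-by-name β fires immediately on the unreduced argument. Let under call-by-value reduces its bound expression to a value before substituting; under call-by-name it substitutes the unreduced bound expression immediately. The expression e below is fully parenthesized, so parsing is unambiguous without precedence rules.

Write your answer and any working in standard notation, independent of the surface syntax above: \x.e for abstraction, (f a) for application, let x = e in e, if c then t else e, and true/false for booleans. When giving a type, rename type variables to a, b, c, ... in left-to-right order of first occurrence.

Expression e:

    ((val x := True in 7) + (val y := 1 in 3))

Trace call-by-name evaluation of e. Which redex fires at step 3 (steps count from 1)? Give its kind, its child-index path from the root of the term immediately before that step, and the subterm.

Trace:
step 0: ((let x = true in 7) + (let y = 1 in 3))
step 1: [let@0] (7 + (let y = 1 in 3))
step 2: [let@1] (7 + 3)
step 3: [delta@root] 10

Answer: delta at root : (7 + 3)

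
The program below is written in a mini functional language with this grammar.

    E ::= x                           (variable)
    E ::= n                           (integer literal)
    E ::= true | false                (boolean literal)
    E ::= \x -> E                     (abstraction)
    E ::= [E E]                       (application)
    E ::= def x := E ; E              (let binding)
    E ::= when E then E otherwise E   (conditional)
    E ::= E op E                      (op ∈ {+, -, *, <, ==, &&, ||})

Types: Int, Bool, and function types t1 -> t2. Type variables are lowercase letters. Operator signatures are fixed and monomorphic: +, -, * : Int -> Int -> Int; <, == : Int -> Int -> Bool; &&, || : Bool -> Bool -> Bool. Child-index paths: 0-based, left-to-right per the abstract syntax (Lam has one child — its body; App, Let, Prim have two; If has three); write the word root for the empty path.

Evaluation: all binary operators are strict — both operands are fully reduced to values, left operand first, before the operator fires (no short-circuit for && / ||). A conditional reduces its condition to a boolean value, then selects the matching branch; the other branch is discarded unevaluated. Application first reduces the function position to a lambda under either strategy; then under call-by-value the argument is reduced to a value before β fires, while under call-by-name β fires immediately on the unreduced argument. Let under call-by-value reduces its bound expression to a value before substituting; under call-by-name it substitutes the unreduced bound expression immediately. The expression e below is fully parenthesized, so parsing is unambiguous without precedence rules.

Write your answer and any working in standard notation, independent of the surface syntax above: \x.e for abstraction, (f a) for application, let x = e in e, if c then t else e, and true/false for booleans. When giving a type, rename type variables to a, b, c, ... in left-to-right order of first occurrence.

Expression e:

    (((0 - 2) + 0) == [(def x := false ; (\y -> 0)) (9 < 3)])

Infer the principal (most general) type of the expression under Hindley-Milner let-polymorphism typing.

Derivation:
  unify Int ~ Int
  unify Int ~ Int
  unify Int ~ Int
  unify Int ~ Int
  unify Int ~ Int
let x : Bool
\y._ : a -> Int
  unify Int ~ Int
  unify Int ~ Int
  unify a -> Int ~ Bool -> b
  unify a ~ Bool
  unify Int ~ b
_ _ : Int
  unify Int ~ Int

Answer: Bool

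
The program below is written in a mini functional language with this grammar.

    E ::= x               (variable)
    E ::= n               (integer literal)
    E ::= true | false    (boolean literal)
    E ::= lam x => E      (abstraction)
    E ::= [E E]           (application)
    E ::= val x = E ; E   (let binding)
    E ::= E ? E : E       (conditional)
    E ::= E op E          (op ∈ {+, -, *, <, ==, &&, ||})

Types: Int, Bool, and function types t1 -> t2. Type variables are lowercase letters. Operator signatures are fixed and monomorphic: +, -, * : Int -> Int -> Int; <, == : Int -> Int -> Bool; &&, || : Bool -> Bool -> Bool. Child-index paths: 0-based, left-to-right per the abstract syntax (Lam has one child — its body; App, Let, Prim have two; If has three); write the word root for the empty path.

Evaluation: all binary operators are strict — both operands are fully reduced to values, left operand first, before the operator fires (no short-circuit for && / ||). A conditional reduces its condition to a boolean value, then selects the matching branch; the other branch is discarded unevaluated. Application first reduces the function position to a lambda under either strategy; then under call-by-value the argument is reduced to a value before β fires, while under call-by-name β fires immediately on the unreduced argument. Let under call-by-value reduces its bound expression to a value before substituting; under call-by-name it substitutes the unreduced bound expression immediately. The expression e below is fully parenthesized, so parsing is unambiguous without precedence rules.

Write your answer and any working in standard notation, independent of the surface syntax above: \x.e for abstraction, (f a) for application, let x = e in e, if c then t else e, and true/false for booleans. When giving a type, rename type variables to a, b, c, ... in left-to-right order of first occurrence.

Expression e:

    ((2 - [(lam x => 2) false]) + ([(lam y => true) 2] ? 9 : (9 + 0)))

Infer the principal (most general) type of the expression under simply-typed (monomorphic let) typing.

Answer: Int

Working:
  unify Int ~ Int
\x._ : a -> Int
  unify a -> Int ~ Bool -> b
  unify a ~ Bool
  unify Int ~ b
_ _ : Int
  unify Int ~ Int
  unify Int ~ Int
\y._ : c -> Bool
  unify c -> Bool ~ Int -> d
  unify c ~ Int
  unify Bool ~ d
_ _ : Bool
  unify Bool ~ Bool
  unify Int ~ Int
  unify Int ~ Int
  unify Int ~ Int
  unify Int ~ Int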